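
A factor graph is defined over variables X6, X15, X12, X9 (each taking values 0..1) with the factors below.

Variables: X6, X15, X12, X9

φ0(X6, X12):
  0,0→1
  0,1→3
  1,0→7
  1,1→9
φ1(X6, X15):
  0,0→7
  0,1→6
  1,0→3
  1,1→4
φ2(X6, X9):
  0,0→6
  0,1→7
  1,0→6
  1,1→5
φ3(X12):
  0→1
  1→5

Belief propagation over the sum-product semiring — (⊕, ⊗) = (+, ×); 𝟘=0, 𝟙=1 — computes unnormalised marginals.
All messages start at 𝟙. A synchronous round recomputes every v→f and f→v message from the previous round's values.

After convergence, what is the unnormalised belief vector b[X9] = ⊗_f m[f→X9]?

b[X9] = [3432, 3276]

init: all messages = 𝟙 over 2 values
r1 m[φ0→X6] = [4, 16]
r1 m[φ0→X12] = [8, 12]
r1 m[φ1→X6] = [13, 7]
r1 m[φ1→X15] = [10, 10]
r1 m[φ2→X6] = [13, 11]
r1 m[φ2→X9] = [12, 12]
r1 m[φ3→X12] = [1, 5]
r1 m[X6→φ0] = [1, 1]
r1 m[X6→φ1] = [1, 1]
r1 m[X6→φ2] = [1, 1]
r1 m[X15→φ1] = [1, 1]
r1 m[X12→φ0] = [1, 1]
r1 m[X12→φ3] = [1, 1]
r1 m[X9→φ2] = [1, 1]
r2 m[φ0→X6] = [4, 16]
r2 m[φ0→X12] = [8, 12]
r2 m[φ1→X6] = [13, 7]
r2 m[φ1→X15] = [10, 10]
r2 m[φ2→X6] = [13, 11]
r2 m[φ2→X9] = [12, 12]
r2 m[φ3→X12] = [1, 5]
r2 m[X6→φ0] = [169, 77]
r2 m[X6→φ1] = [52, 176]
r2 m[X6→φ2] = [52, 112]
r2 m[X15→φ1] = [1, 1]
r2 m[X12→φ0] = [1, 5]
r2 m[X12→φ3] = [8, 12]
r2 m[X9→φ2] = [1, 1]
r3 m[φ0→X6] = [16, 52]
r3 m[φ0→X12] = [708, 1200]
r3 m[φ1→X6] = [13, 7]
r3 m[φ1→X15] = [892, 1016]
r3 m[φ2→X6] = [13, 11]
r3 m[φ2→X9] = [984, 924]
r3 m[φ3→X12] = [1, 5]
r3 m[X6→φ0] = [169, 77]
r3 m[X6→φ1] = [52, 176]
r3 m[X6→φ2] = [52, 112]
r3 m[X15→φ1] = [1, 1]
r3 m[X12→φ0] = [1, 5]
r3 m[X12→φ3] = [8, 12]
r3 m[X9→φ2] = [1, 1]
r4 m[φ0→X6] = [16, 52]
r4 m[φ0→X12] = [708, 1200]
r4 m[φ1→X6] = [13, 7]
r4 m[φ1→X15] = [892, 1016]
r4 m[φ2→X6] = [13, 11]
r4 m[φ2→X9] = [984, 924]
r4 m[φ3→X12] = [1, 5]
r4 m[X6→φ0] = [169, 77]
r4 m[X6→φ1] = [208, 572]
r4 m[X6→φ2] = [208, 364]
r4 m[X15→φ1] = [1, 1]
r4 m[X12→φ0] = [1, 5]
r4 m[X12→φ3] = [708, 1200]
r4 m[X9→φ2] = [1, 1]
r5 m[φ0→X6] = [16, 52]
r5 m[φ0→X12] = [708, 1200]
r5 m[φ1→X6] = [13, 7]
r5 m[φ1→X15] = [3172, 3536]
r5 m[φ2→X6] = [13, 11]
r5 m[φ2→X9] = [3432, 3276]
r5 m[φ3→X12] = [1, 5]
r5 m[X6→φ0] = [169, 77]
r5 m[X6→φ1] = [208, 572]
r5 m[X6→φ2] = [208, 364]
r5 m[X15→φ1] = [1, 1]
r5 m[X12→φ0] = [1, 5]
r5 m[X12→φ3] = [708, 1200]
r5 m[X9→φ2] = [1, 1]
r6 m[φ0→X6] = [16, 52]
r6 m[φ0→X12] = [708, 1200]
r6 m[φ1→X6] = [13, 7]
r6 m[φ1→X15] = [3172, 3536]
r6 m[φ2→X6] = [13, 11]
r6 m[φ2→X9] = [3432, 3276]
r6 m[φ3→X12] = [1, 5]
r6 m[X6→φ0] = [169, 77]
r6 m[X6→φ1] = [208, 572]
r6 m[X6→φ2] = [208, 364]
r6 m[X15→φ1] = [1, 1]
r6 m[X12→φ0] = [1, 5]
r6 m[X12→φ3] = [708, 1200]
r6 m[X9→φ2] = [1, 1]
fixed point reached at round 6
b[X9] = ⊗ incoming = [3432, 3276]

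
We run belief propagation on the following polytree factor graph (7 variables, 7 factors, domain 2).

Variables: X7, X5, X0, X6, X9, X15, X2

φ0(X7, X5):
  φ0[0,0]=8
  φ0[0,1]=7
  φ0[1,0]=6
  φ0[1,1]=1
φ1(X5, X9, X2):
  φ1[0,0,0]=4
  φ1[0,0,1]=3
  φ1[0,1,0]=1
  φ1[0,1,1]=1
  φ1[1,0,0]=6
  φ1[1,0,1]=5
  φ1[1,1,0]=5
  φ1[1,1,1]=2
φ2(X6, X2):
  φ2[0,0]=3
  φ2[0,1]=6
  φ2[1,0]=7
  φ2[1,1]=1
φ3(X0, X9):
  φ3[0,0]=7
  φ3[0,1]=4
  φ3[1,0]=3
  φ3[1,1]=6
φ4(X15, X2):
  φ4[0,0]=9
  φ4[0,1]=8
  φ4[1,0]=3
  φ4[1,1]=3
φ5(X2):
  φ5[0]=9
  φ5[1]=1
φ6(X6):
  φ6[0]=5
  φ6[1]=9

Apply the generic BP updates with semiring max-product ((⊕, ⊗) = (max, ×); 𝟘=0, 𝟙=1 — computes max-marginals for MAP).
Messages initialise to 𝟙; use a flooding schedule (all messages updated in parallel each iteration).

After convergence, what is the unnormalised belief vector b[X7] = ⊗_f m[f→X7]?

init: all messages = 𝟙 over 2 values
r1 m[φ0→X7] = [8, 6]
r1 m[φ0→X5] = [8, 7]
r1 m[φ1→X5] = [4, 6]
r1 m[φ1→X9] = [6, 5]
r1 m[φ1→X2] = [6, 5]
r1 m[φ2→X6] = [6, 7]
r1 m[φ2→X2] = [7, 6]
r1 m[φ3→X0] = [7, 6]
r1 m[φ3→X9] = [7, 6]
r1 m[φ4→X15] = [9, 3]
r1 m[φ4→X2] = [9, 8]
r1 m[φ5→X2] = [9, 1]
r1 m[φ6→X6] = [5, 9]
r1 m[X7→φ0] = [1, 1]
r1 m[X5→φ0] = [1, 1]
r1 m[X5→φ1] = [1, 1]
r1 m[X0→φ3] = [1, 1]
r1 m[X6→φ2] = [1, 1]
r1 m[X6→φ6] = [1, 1]
r1 m[X9→φ1] = [1, 1]
r1 m[X9→φ3] = [1, 1]
r1 m[X15→φ4] = [1, 1]
r1 m[X2→φ1] = [1, 1]
r1 m[X2→φ2] = [1, 1]
r1 m[X2→φ4] = [1, 1]
r1 m[X2→φ5] = [1, 1]
r2 m[φ0→X7] = [8, 6]
r2 m[φ0→X5] = [8, 7]
r2 m[φ1→X5] = [4, 6]
r2 m[φ1→X9] = [6, 5]
r2 m[φ1→X2] = [6, 5]
r2 m[φ2→X6] = [6, 7]
r2 m[φ2→X2] = [7, 6]
r2 m[φ3→X0] = [7, 6]
r2 m[φ3→X9] = [7, 6]
r2 m[φ4→X15] = [9, 3]
r2 m[φ4→X2] = [9, 8]
r2 m[φ5→X2] = [9, 1]
r2 m[φ6→X6] = [5, 9]
r2 m[X7→φ0] = [1, 1]
r2 m[X5→φ0] = [4, 6]
r2 m[X5→φ1] = [8, 7]
r2 m[X0→φ3] = [1, 1]
r2 m[X6→φ2] = [5, 9]
r2 m[X6→φ6] = [6, 7]
r2 m[X9→φ1] = [7, 6]
r2 m[X9→φ3] = [6, 5]
r2 m[X15→φ4] = [1, 1]
r2 m[X2→φ1] = [567, 48]
r2 m[X2→φ2] = [486, 40]
r2 m[X2→φ4] = [378, 30]
r2 m[X2→φ5] = [378, 240]
r3 m[φ0→X7] = [42, 24]
r3 m[φ0→X5] = [8, 7]
r3 m[φ1→X5] = [15876, 23814]
r3 m[φ1→X9] = [23814, 19845]
r3 m[φ1→X2] = [294, 245]
r3 m[φ2→X6] = [1458, 3402]
r3 m[φ2→X2] = [63, 30]
r3 m[φ3→X0] = [42, 30]
r3 m[φ3→X9] = [7, 6]
r3 m[φ4→X15] = [3402, 1134]
r3 m[φ4→X2] = [9, 8]
r3 m[φ5→X2] = [9, 1]
r3 m[φ6→X6] = [5, 9]
r3 m[X7→φ0] = [1, 1]
r3 m[X5→φ0] = [4, 6]
r3 m[X5→φ1] = [8, 7]
r3 m[X0→φ3] = [1, 1]
r3 m[X6→φ2] = [5, 9]
r3 m[X6→φ6] = [6, 7]
r3 m[X9→φ1] = [7, 6]
r3 m[X9→φ3] = [6, 5]
r3 m[X15→φ4] = [1, 1]
r3 m[X2→φ1] = [567, 48]
r3 m[X2→φ2] = [486, 40]
r3 m[X2→φ4] = [378, 30]
r3 m[X2→φ5] = [378, 240]
r4 m[φ0→X7] = [42, 24]
r4 m[φ0→X5] = [8, 7]
r4 m[φ1→X5] = [15876, 23814]
r4 m[φ1→X9] = [23814, 19845]
r4 m[φ1→X2] = [294, 245]
r4 m[φ2→X6] = [1458, 3402]
r4 m[φ2→X2] = [63, 30]
r4 m[φ3→X0] = [42, 30]
r4 m[φ3→X9] = [7, 6]
r4 m[φ4→X15] = [3402, 1134]
r4 m[φ4→X2] = [9, 8]
r4 m[φ5→X2] = [9, 1]
r4 m[φ6→X6] = [5, 9]
r4 m[X7→φ0] = [1, 1]
r4 m[X5→φ0] = [15876, 23814]
r4 m[X5→φ1] = [8, 7]
r4 m[X0→φ3] = [1, 1]
r4 m[X6→φ2] = [5, 9]
r4 m[X6→φ6] = [1458, 3402]
r4 m[X9→φ1] = [7, 6]
r4 m[X9→φ3] = [23814, 19845]
r4 m[X15→φ4] = [1, 1]
r4 m[X2→φ1] = [5103, 240]
r4 m[X2→φ2] = [23814, 1960]
r4 m[X2→φ4] = [166698, 7350]
r4 m[X2→φ5] = [166698, 58800]
r5 m[φ0→X7] = [166698, 95256]
r5 m[φ0→X5] = [8, 7]
r5 m[φ1→X5] = [142884, 214326]
r5 m[φ1→X9] = [214326, 178605]
r5 m[φ1→X2] = [294, 245]
r5 m[φ2→X6] = [71442, 166698]
r5 m[φ2→X2] = [63, 30]
r5 m[φ3→X0] = [166698, 119070]
r5 m[φ3→X9] = [7, 6]
r5 m[φ4→X15] = [1500282, 500094]
r5 m[φ4→X2] = [9, 8]
r5 m[φ5→X2] = [9, 1]
r5 m[φ6→X6] = [5, 9]
r5 m[X7→φ0] = [1, 1]
r5 m[X5→φ0] = [15876, 23814]
r5 m[X5→φ1] = [8, 7]
r5 m[X0→φ3] = [1, 1]
r5 m[X6→φ2] = [5, 9]
r5 m[X6→φ6] = [1458, 3402]
r5 m[X9→φ1] = [7, 6]
r5 m[X9→φ3] = [23814, 19845]
r5 m[X15→φ4] = [1, 1]
r5 m[X2→φ1] = [5103, 240]
r5 m[X2→φ2] = [23814, 1960]
r5 m[X2→φ4] = [166698, 7350]
r5 m[X2→φ5] = [166698, 58800]
r6 m[φ0→X7] = [166698, 95256]
r6 m[φ0→X5] = [8, 7]
r6 m[φ1→X5] = [142884, 214326]
r6 m[φ1→X9] = [214326, 178605]
r6 m[φ1→X2] = [294, 245]
r6 m[φ2→X6] = [71442, 166698]
r6 m[φ2→X2] = [63, 30]
r6 m[φ3→X0] = [166698, 119070]
r6 m[φ3→X9] = [7, 6]
r6 m[φ4→X15] = [1500282, 500094]
r6 m[φ4→X2] = [9, 8]
r6 m[φ5→X2] = [9, 1]
r6 m[φ6→X6] = [5, 9]
r6 m[X7→φ0] = [1, 1]
r6 m[X5→φ0] = [142884, 214326]
r6 m[X5→φ1] = [8, 7]
r6 m[X0→φ3] = [1, 1]
r6 m[X6→φ2] = [5, 9]
r6 m[X6→φ6] = [71442, 166698]
r6 m[X9→φ1] = [7, 6]
r6 m[X9→φ3] = [214326, 178605]
r6 m[X15→φ4] = [1, 1]
r6 m[X2→φ1] = [5103, 240]
r6 m[X2→φ2] = [23814, 1960]
r6 m[X2→φ4] = [166698, 7350]
r6 m[X2→φ5] = [166698, 58800]
r7 m[φ0→X7] = [1500282, 857304]
r7 m[φ0→X5] = [8, 7]
r7 m[φ1→X5] = [142884, 214326]
r7 m[φ1→X9] = [214326, 178605]
r7 m[φ1→X2] = [294, 245]
r7 m[φ2→X6] = [71442, 166698]
r7 m[φ2→X2] = [63, 30]
r7 m[φ3→X0] = [1500282, 1071630]
r7 m[φ3→X9] = [7, 6]
r7 m[φ4→X15] = [1500282, 500094]
r7 m[φ4→X2] = [9, 8]
r7 m[φ5→X2] = [9, 1]
r7 m[φ6→X6] = [5, 9]
r7 m[X7→φ0] = [1, 1]
r7 m[X5→φ0] = [142884, 214326]
r7 m[X5→φ1] = [8, 7]
r7 m[X0→φ3] = [1, 1]
r7 m[X6→φ2] = [5, 9]
r7 m[X6→φ6] = [71442, 166698]
r7 m[X9→φ1] = [7, 6]
r7 m[X9→φ3] = [214326, 178605]
r7 m[X15→φ4] = [1, 1]
r7 m[X2→φ1] = [5103, 240]
r7 m[X2→φ2] = [23814, 1960]
r7 m[X2→φ4] = [166698, 7350]
r7 m[X2→φ5] = [166698, 58800]
r8 m[φ0→X7] = [1500282, 857304]
r8 m[φ0→X5] = [8, 7]
r8 m[φ1→X5] = [142884, 214326]
r8 m[φ1→X9] = [214326, 178605]
r8 m[φ1→X2] = [294, 245]
r8 m[φ2→X6] = [71442, 166698]
r8 m[φ2→X2] = [63, 30]
r8 m[φ3→X0] = [1500282, 1071630]
r8 m[φ3→X9] = [7, 6]
r8 m[φ4→X15] = [1500282, 500094]
r8 m[φ4→X2] = [9, 8]
r8 m[φ5→X2] = [9, 1]
r8 m[φ6→X6] = [5, 9]
r8 m[X7→φ0] = [1, 1]
r8 m[X5→φ0] = [142884, 214326]
r8 m[X5→φ1] = [8, 7]
r8 m[X0→φ3] = [1, 1]
r8 m[X6→φ2] = [5, 9]
r8 m[X6→φ6] = [71442, 166698]
r8 m[X9→φ1] = [7, 6]
r8 m[X9→φ3] = [214326, 178605]
r8 m[X15→φ4] = [1, 1]
r8 m[X2→φ1] = [5103, 240]
r8 m[X2→φ2] = [23814, 1960]
r8 m[X2→φ4] = [166698, 7350]
r8 m[X2→φ5] = [166698, 58800]
fixed point reached at round 8
b[X7] = ⊗ incoming = [1500282, 857304]

b[X7] = [1500282, 857304]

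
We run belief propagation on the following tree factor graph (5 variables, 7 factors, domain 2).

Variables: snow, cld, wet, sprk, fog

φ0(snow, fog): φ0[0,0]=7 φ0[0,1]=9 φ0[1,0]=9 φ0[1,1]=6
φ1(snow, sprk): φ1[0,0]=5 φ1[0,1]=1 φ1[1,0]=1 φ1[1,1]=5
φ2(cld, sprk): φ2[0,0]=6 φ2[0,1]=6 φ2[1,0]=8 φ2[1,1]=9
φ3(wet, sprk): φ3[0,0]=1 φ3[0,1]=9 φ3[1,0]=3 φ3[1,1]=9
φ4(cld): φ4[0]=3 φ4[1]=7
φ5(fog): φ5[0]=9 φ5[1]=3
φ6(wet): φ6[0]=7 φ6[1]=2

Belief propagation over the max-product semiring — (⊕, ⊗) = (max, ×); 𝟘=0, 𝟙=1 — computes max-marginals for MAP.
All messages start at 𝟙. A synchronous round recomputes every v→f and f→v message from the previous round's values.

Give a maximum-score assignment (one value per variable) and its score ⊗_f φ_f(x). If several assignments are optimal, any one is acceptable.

init: all messages = 𝟙 over 2 values
r1 m[φ0→snow] = [9, 9]
r1 m[φ0→fog] = [9, 9]
r1 m[φ1→snow] = [5, 5]
r1 m[φ1→sprk] = [5, 5]
r1 m[φ2→cld] = [6, 9]
r1 m[φ2→sprk] = [8, 9]
r1 m[φ3→wet] = [9, 9]
r1 m[φ3→sprk] = [3, 9]
r1 m[φ4→cld] = [3, 7]
r1 m[φ5→fog] = [9, 3]
r1 m[φ6→wet] = [7, 2]
r1 m[snow→φ0] = [1, 1]
r1 m[snow→φ1] = [1, 1]
r1 m[cld→φ2] = [1, 1]
r1 m[cld→φ4] = [1, 1]
r1 m[wet→φ3] = [1, 1]
r1 m[wet→φ6] = [1, 1]
r1 m[sprk→φ1] = [1, 1]
r1 m[sprk→φ2] = [1, 1]
r1 m[sprk→φ3] = [1, 1]
r1 m[fog→φ0] = [1, 1]
r1 m[fog→φ5] = [1, 1]
r2 m[φ0→snow] = [9, 9]
r2 m[φ0→fog] = [9, 9]
r2 m[φ1→snow] = [5, 5]
r2 m[φ1→sprk] = [5, 5]
r2 m[φ2→cld] = [6, 9]
r2 m[φ2→sprk] = [8, 9]
r2 m[φ3→wet] = [9, 9]
r2 m[φ3→sprk] = [3, 9]
r2 m[φ4→cld] = [3, 7]
r2 m[φ5→fog] = [9, 3]
r2 m[φ6→wet] = [7, 2]
r2 m[snow→φ0] = [5, 5]
r2 m[snow→φ1] = [9, 9]
r2 m[cld→φ2] = [3, 7]
r2 m[cld→φ4] = [6, 9]
r2 m[wet→φ3] = [7, 2]
r2 m[wet→φ6] = [9, 9]
r2 m[sprk→φ1] = [24, 81]
r2 m[sprk→φ2] = [15, 45]
r2 m[sprk→φ3] = [40, 45]
r2 m[fog→φ0] = [9, 3]
r2 m[fog→φ5] = [9, 9]
r3 m[φ0→snow] = [63, 81]
r3 m[φ0→fog] = [45, 45]
r3 m[φ1→snow] = [120, 405]
r3 m[φ1→sprk] = [45, 45]
r3 m[φ2→cld] = [270, 405]
r3 m[φ2→sprk] = [56, 63]
r3 m[φ3→wet] = [405, 405]
r3 m[φ3→sprk] = [7, 63]
r3 m[φ4→cld] = [3, 7]
r3 m[φ5→fog] = [9, 3]
r3 m[φ6→wet] = [7, 2]
r3 m[snow→φ0] = [5, 5]
r3 m[snow→φ1] = [9, 9]
r3 m[cld→φ2] = [3, 7]
r3 m[cld→φ4] = [6, 9]
r3 m[wet→φ3] = [7, 2]
r3 m[wet→φ6] = [9, 9]
r3 m[sprk→φ1] = [24, 81]
r3 m[sprk→φ2] = [15, 45]
r3 m[sprk→φ3] = [40, 45]
r3 m[fog→φ0] = [9, 3]
r3 m[fog→φ5] = [9, 9]
r4 m[φ0→snow] = [63, 81]
r4 m[φ0→fog] = [45, 45]
r4 m[φ1→snow] = [120, 405]
r4 m[φ1→sprk] = [45, 45]
r4 m[φ2→cld] = [270, 405]
r4 m[φ2→sprk] = [56, 63]
r4 m[φ3→wet] = [405, 405]
r4 m[φ3→sprk] = [7, 63]
r4 m[φ4→cld] = [3, 7]
r4 m[φ5→fog] = [9, 3]
r4 m[φ6→wet] = [7, 2]
r4 m[snow→φ0] = [120, 405]
r4 m[snow→φ1] = [63, 81]
r4 m[cld→φ2] = [3, 7]
r4 m[cld→φ4] = [270, 405]
r4 m[wet→φ3] = [7, 2]
r4 m[wet→φ6] = [405, 405]
r4 m[sprk→φ1] = [392, 3969]
r4 m[sprk→φ2] = [315, 2835]
r4 m[sprk→φ3] = [2520, 2835]
r4 m[fog→φ0] = [9, 3]
r4 m[fog→φ5] = [45, 45]
r5 m[φ0→snow] = [63, 81]
r5 m[φ0→fog] = [3645, 2430]
r5 m[φ1→snow] = [3969, 19845]
r5 m[φ1→sprk] = [315, 405]
r5 m[φ2→cld] = [17010, 25515]
r5 m[φ2→sprk] = [56, 63]
r5 m[φ3→wet] = [25515, 25515]
r5 m[φ3→sprk] = [7, 63]
r5 m[φ4→cld] = [3, 7]
r5 m[φ5→fog] = [9, 3]
r5 m[φ6→wet] = [7, 2]
r5 m[snow→φ0] = [120, 405]
r5 m[snow→φ1] = [63, 81]
r5 m[cld→φ2] = [3, 7]
r5 m[cld→φ4] = [270, 405]
r5 m[wet→φ3] = [7, 2]
r5 m[wet→φ6] = [405, 405]
r5 m[sprk→φ1] = [392, 3969]
r5 m[sprk→φ2] = [315, 2835]
r5 m[sprk→φ3] = [2520, 2835]
r5 m[fog→φ0] = [9, 3]
r5 m[fog→φ5] = [45, 45]
r6 m[φ0→snow] = [63, 81]
r6 m[φ0→fog] = [3645, 2430]
r6 m[φ1→snow] = [3969, 19845]
r6 m[φ1→sprk] = [315, 405]
r6 m[φ2→cld] = [17010, 25515]
r6 m[φ2→sprk] = [56, 63]
r6 m[φ3→wet] = [25515, 25515]
r6 m[φ3→sprk] = [7, 63]
r6 m[φ4→cld] = [3, 7]
r6 m[φ5→fog] = [9, 3]
r6 m[φ6→wet] = [7, 2]
r6 m[snow→φ0] = [3969, 19845]
r6 m[snow→φ1] = [63, 81]
r6 m[cld→φ2] = [3, 7]
r6 m[cld→φ4] = [17010, 25515]
r6 m[wet→φ3] = [7, 2]
r6 m[wet→φ6] = [25515, 25515]
r6 m[sprk→φ1] = [392, 3969]
r6 m[sprk→φ2] = [2205, 25515]
r6 m[sprk→φ3] = [17640, 25515]
r6 m[fog→φ0] = [9, 3]
r6 m[fog→φ5] = [3645, 2430]
r7 m[φ0→snow] = [63, 81]
r7 m[φ0→fog] = [178605, 119070]
r7 m[φ1→snow] = [3969, 19845]
r7 m[φ1→sprk] = [315, 405]
r7 m[φ2→cld] = [153090, 229635]
r7 m[φ2→sprk] = [56, 63]
r7 m[φ3→wet] = [229635, 229635]
r7 m[φ3→sprk] = [7, 63]
r7 m[φ4→cld] = [3, 7]
r7 m[φ5→fog] = [9, 3]
r7 m[φ6→wet] = [7, 2]
r7 m[snow→φ0] = [3969, 19845]
r7 m[snow→φ1] = [63, 81]
r7 m[cld→φ2] = [3, 7]
r7 m[cld→φ4] = [17010, 25515]
r7 m[wet→φ3] = [7, 2]
r7 m[wet→φ6] = [25515, 25515]
r7 m[sprk→φ1] = [392, 3969]
r7 m[sprk→φ2] = [2205, 25515]
r7 m[sprk→φ3] = [17640, 25515]
r7 m[fog→φ0] = [9, 3]
r7 m[fog→φ5] = [3645, 2430]
r8 m[φ0→snow] = [63, 81]
r8 m[φ0→fog] = [178605, 119070]
r8 m[φ1→snow] = [3969, 19845]
r8 m[φ1→sprk] = [315, 405]
r8 m[φ2→cld] = [153090, 229635]
r8 m[φ2→sprk] = [56, 63]
r8 m[φ3→wet] = [229635, 229635]
r8 m[φ3→sprk] = [7, 63]
r8 m[φ4→cld] = [3, 7]
r8 m[φ5→fog] = [9, 3]
r8 m[φ6→wet] = [7, 2]
r8 m[snow→φ0] = [3969, 19845]
r8 m[snow→φ1] = [63, 81]
r8 m[cld→φ2] = [3, 7]
r8 m[cld→φ4] = [153090, 229635]
r8 m[wet→φ3] = [7, 2]
r8 m[wet→φ6] = [229635, 229635]
r8 m[sprk→φ1] = [392, 3969]
r8 m[sprk→φ2] = [2205, 25515]
r8 m[sprk→φ3] = [17640, 25515]
r8 m[fog→φ0] = [9, 3]
r8 m[fog→φ5] = [178605, 119070]
r9 m[φ0→snow] = [63, 81]
r9 m[φ0→fog] = [178605, 119070]
r9 m[φ1→snow] = [3969, 19845]
r9 m[φ1→sprk] = [315, 405]
r9 m[φ2→cld] = [153090, 229635]
r9 m[φ2→sprk] = [56, 63]
r9 m[φ3→wet] = [229635, 229635]
r9 m[φ3→sprk] = [7, 63]
r9 m[φ4→cld] = [3, 7]
r9 m[φ5→fog] = [9, 3]
r9 m[φ6→wet] = [7, 2]
r9 m[snow→φ0] = [3969, 19845]
r9 m[snow→φ1] = [63, 81]
r9 m[cld→φ2] = [3, 7]
r9 m[cld→φ4] = [153090, 229635]
r9 m[wet→φ3] = [7, 2]
r9 m[wet→φ6] = [229635, 229635]
r9 m[sprk→φ1] = [392, 3969]
r9 m[sprk→φ2] = [2205, 25515]
r9 m[sprk→φ3] = [17640, 25515]
r9 m[fog→φ0] = [9, 3]
r9 m[fog→φ5] = [178605, 119070]
fixed point reached at round 9
traceback from snow: (snow=1, cld=1, wet=0, sprk=1, fog=0), score=1607445

assignment: (snow=1, cld=1, wet=0, sprk=1, fog=0); score = 1607445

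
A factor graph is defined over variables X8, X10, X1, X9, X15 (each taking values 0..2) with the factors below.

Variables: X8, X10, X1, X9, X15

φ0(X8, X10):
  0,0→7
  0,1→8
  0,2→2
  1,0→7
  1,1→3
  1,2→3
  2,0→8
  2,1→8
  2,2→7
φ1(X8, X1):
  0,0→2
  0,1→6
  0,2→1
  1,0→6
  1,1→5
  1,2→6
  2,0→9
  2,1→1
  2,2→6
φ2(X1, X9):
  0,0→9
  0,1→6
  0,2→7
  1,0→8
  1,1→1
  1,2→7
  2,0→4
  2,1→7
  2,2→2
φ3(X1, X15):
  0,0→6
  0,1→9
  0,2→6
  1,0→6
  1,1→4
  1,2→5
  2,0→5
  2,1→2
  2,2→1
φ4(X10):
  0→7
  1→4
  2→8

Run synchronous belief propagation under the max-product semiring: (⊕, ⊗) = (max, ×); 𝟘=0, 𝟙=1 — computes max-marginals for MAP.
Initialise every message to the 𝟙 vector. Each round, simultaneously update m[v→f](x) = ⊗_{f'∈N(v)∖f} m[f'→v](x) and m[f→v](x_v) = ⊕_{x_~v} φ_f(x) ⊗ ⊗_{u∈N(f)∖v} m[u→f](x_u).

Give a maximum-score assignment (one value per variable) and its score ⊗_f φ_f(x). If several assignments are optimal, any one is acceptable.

init: all messages = 𝟙 over 3 values
r1 m[φ0→X8] = [8, 7, 8]
r1 m[φ0→X10] = [8, 8, 7]
r1 m[φ1→X8] = [6, 6, 9]
r1 m[φ1→X1] = [9, 6, 6]
r1 m[φ2→X1] = [9, 8, 7]
r1 m[φ2→X9] = [9, 7, 7]
r1 m[φ3→X1] = [9, 6, 5]
r1 m[φ3→X15] = [6, 9, 6]
r1 m[φ4→X10] = [7, 4, 8]
r1 m[X8→φ0] = [1, 1, 1]
r1 m[X8→φ1] = [1, 1, 1]
r1 m[X10→φ0] = [1, 1, 1]
r1 m[X10→φ4] = [1, 1, 1]
r1 m[X1→φ1] = [1, 1, 1]
r1 m[X1→φ2] = [1, 1, 1]
r1 m[X1→φ3] = [1, 1, 1]
r1 m[X9→φ2] = [1, 1, 1]
r1 m[X15→φ3] = [1, 1, 1]
r2 m[φ0→X8] = [8, 7, 8]
r2 m[φ0→X10] = [8, 8, 7]
r2 m[φ1→X8] = [6, 6, 9]
r2 m[φ1→X1] = [9, 6, 6]
r2 m[φ2→X1] = [9, 8, 7]
r2 m[φ2→X9] = [9, 7, 7]
r2 m[φ3→X1] = [9, 6, 5]
r2 m[φ3→X15] = [6, 9, 6]
r2 m[φ4→X10] = [7, 4, 8]
r2 m[X8→φ0] = [6, 6, 9]
r2 m[X8→φ1] = [8, 7, 8]
r2 m[X10→φ0] = [7, 4, 8]
r2 m[X10→φ4] = [8, 8, 7]
r2 m[X1→φ1] = [81, 48, 35]
r2 m[X1→φ2] = [81, 36, 30]
r2 m[X1→φ3] = [81, 48, 42]
r2 m[X9→φ2] = [1, 1, 1]
r2 m[X15→φ3] = [1, 1, 1]
r3 m[φ0→X8] = [49, 49, 56]
r3 m[φ0→X10] = [72, 72, 63]
r3 m[φ1→X8] = [288, 486, 729]
r3 m[φ1→X1] = [72, 48, 48]
r3 m[φ2→X1] = [9, 8, 7]
r3 m[φ2→X9] = [729, 486, 567]
r3 m[φ3→X1] = [9, 6, 5]
r3 m[φ3→X15] = [486, 729, 486]
r3 m[φ4→X10] = [7, 4, 8]
r3 m[X8→φ0] = [6, 6, 9]
r3 m[X8→φ1] = [8, 7, 8]
r3 m[X10→φ0] = [7, 4, 8]
r3 m[X10→φ4] = [8, 8, 7]
r3 m[X1→φ1] = [81, 48, 35]
r3 m[X1→φ2] = [81, 36, 30]
r3 m[X1→φ3] = [81, 48, 42]
r3 m[X9→φ2] = [1, 1, 1]
r3 m[X15→φ3] = [1, 1, 1]
r4 m[φ0→X8] = [49, 49, 56]
r4 m[φ0→X10] = [72, 72, 63]
r4 m[φ1→X8] = [288, 486, 729]
r4 m[φ1→X1] = [72, 48, 48]
r4 m[φ2→X1] = [9, 8, 7]
r4 m[φ2→X9] = [729, 486, 567]
r4 m[φ3→X1] = [9, 6, 5]
r4 m[φ3→X15] = [486, 729, 486]
r4 m[φ4→X10] = [7, 4, 8]
r4 m[X8→φ0] = [288, 486, 729]
r4 m[X8→φ1] = [49, 49, 56]
r4 m[X10→φ0] = [7, 4, 8]
r4 m[X10→φ4] = [72, 72, 63]
r4 m[X1→φ1] = [81, 48, 35]
r4 m[X1→φ2] = [648, 288, 240]
r4 m[X1→φ3] = [648, 384, 336]
r4 m[X9→φ2] = [1, 1, 1]
r4 m[X15→φ3] = [1, 1, 1]
r5 m[φ0→X8] = [49, 49, 56]
r5 m[φ0→X10] = [5832, 5832, 5103]
r5 m[φ1→X8] = [288, 486, 729]
r5 m[φ1→X1] = [504, 294, 336]
r5 m[φ2→X1] = [9, 8, 7]
r5 m[φ2→X9] = [5832, 3888, 4536]
r5 m[φ3→X1] = [9, 6, 5]
r5 m[φ3→X15] = [3888, 5832, 3888]
r5 m[φ4→X10] = [7, 4, 8]
r5 m[X8→φ0] = [288, 486, 729]
r5 m[X8→φ1] = [49, 49, 56]
r5 m[X10→φ0] = [7, 4, 8]
r5 m[X10→φ4] = [72, 72, 63]
r5 m[X1→φ1] = [81, 48, 35]
r5 m[X1→φ2] = [648, 288, 240]
r5 m[X1→φ3] = [648, 384, 336]
r5 m[X9→φ2] = [1, 1, 1]
r5 m[X15→φ3] = [1, 1, 1]
r6 m[φ0→X8] = [49, 49, 56]
r6 m[φ0→X10] = [5832, 5832, 5103]
r6 m[φ1→X8] = [288, 486, 729]
r6 m[φ1→X1] = [504, 294, 336]
r6 m[φ2→X1] = [9, 8, 7]
r6 m[φ2→X9] = [5832, 3888, 4536]
r6 m[φ3→X1] = [9, 6, 5]
r6 m[φ3→X15] = [3888, 5832, 3888]
r6 m[φ4→X10] = [7, 4, 8]
r6 m[X8→φ0] = [288, 486, 729]
r6 m[X8→φ1] = [49, 49, 56]
r6 m[X10→φ0] = [7, 4, 8]
r6 m[X10→φ4] = [5832, 5832, 5103]
r6 m[X1→φ1] = [81, 48, 35]
r6 m[X1→φ2] = [4536, 1764, 1680]
r6 m[X1→φ3] = [4536, 2352, 2352]
r6 m[X9→φ2] = [1, 1, 1]
r6 m[X15→φ3] = [1, 1, 1]
r7 m[φ0→X8] = [49, 49, 56]
r7 m[φ0→X10] = [5832, 5832, 5103]
r7 m[φ1→X8] = [288, 486, 729]
r7 m[φ1→X1] = [504, 294, 336]
r7 m[φ2→X1] = [9, 8, 7]
r7 m[φ2→X9] = [40824, 27216, 31752]
r7 m[φ3→X1] = [9, 6, 5]
r7 m[φ3→X15] = [27216, 40824, 27216]
r7 m[φ4→X10] = [7, 4, 8]
r7 m[X8→φ0] = [288, 486, 729]
r7 m[X8→φ1] = [49, 49, 56]
r7 m[X10→φ0] = [7, 4, 8]
r7 m[X10→φ4] = [5832, 5832, 5103]
r7 m[X1→φ1] = [81, 48, 35]
r7 m[X1→φ2] = [4536, 1764, 1680]
r7 m[X1→φ3] = [4536, 2352, 2352]
r7 m[X9→φ2] = [1, 1, 1]
r7 m[X15→φ3] = [1, 1, 1]
r8 m[φ0→X8] = [49, 49, 56]
r8 m[φ0→X10] = [5832, 5832, 5103]
r8 m[φ1→X8] = [288, 486, 729]
r8 m[φ1→X1] = [504, 294, 336]
r8 m[φ2→X1] = [9, 8, 7]
r8 m[φ2→X9] = [40824, 27216, 31752]
r8 m[φ3→X1] = [9, 6, 5]
r8 m[φ3→X15] = [27216, 40824, 27216]
r8 m[φ4→X10] = [7, 4, 8]
r8 m[X8→φ0] = [288, 486, 729]
r8 m[X8→φ1] = [49, 49, 56]
r8 m[X10→φ0] = [7, 4, 8]
r8 m[X10→φ4] = [5832, 5832, 5103]
r8 m[X1→φ1] = [81, 48, 35]
r8 m[X1→φ2] = [4536, 1764, 1680]
r8 m[X1→φ3] = [4536, 2352, 2352]
r8 m[X9→φ2] = [1, 1, 1]
r8 m[X15→φ3] = [1, 1, 1]
fixed point reached at round 8
traceback from X8: (X8=2, X10=0, X1=0, X9=0, X15=1), score=40824

assignment: (X8=2, X10=0, X1=0, X9=0, X15=1); score = 40824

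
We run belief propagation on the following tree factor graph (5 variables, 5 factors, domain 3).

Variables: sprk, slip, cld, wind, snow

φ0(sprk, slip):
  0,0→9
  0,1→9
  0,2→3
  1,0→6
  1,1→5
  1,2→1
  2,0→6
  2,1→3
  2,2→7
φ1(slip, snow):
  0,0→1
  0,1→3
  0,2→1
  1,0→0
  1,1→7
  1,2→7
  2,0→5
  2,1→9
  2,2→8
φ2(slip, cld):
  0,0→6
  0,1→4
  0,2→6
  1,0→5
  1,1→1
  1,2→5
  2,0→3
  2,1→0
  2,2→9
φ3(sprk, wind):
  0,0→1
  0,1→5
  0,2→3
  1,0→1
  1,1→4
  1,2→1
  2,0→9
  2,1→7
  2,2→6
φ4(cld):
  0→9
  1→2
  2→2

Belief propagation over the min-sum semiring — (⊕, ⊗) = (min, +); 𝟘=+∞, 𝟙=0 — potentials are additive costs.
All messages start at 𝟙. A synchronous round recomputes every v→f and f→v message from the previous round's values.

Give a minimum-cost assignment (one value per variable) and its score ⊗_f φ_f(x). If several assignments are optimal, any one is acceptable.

init: all messages = 𝟙 over 3 values
r1 m[φ0→sprk] = [3, 1, 3]
r1 m[φ0→slip] = [6, 3, 1]
r1 m[φ1→slip] = [1, 0, 5]
r1 m[φ1→snow] = [0, 3, 1]
r1 m[φ2→slip] = [4, 1, 0]
r1 m[φ2→cld] = [3, 0, 5]
r1 m[φ3→sprk] = [1, 1, 6]
r1 m[φ3→wind] = [1, 4, 1]
r1 m[φ4→cld] = [9, 2, 2]
r1 m[sprk→φ0] = [0, 0, 0]
r1 m[sprk→φ3] = [0, 0, 0]
r1 m[slip→φ0] = [0, 0, 0]
r1 m[slip→φ1] = [0, 0, 0]
r1 m[slip→φ2] = [0, 0, 0]
r1 m[cld→φ2] = [0, 0, 0]
r1 m[cld→φ4] = [0, 0, 0]
r1 m[wind→φ3] = [0, 0, 0]
r1 m[snow→φ1] = [0, 0, 0]
r2 m[φ0→sprk] = [3, 1, 3]
r2 m[φ0→slip] = [6, 3, 1]
r2 m[φ1→slip] = [1, 0, 5]
r2 m[φ1→snow] = [0, 3, 1]
r2 m[φ2→slip] = [4, 1, 0]
r2 m[φ2→cld] = [3, 0, 5]
r2 m[φ3→sprk] = [1, 1, 6]
r2 m[φ3→wind] = [1, 4, 1]
r2 m[φ4→cld] = [9, 2, 2]
r2 m[sprk→φ0] = [1, 1, 6]
r2 m[sprk→φ3] = [3, 1, 3]
r2 m[slip→φ0] = [5, 1, 5]
r2 m[slip→φ1] = [10, 4, 1]
r2 m[slip→φ2] = [7, 3, 6]
r2 m[cld→φ2] = [9, 2, 2]
r2 m[cld→φ4] = [3, 0, 5]
r2 m[wind→φ3] = [0, 0, 0]
r2 m[snow→φ1] = [0, 0, 0]
r3 m[φ0→sprk] = [8, 6, 4]
r3 m[φ0→slip] = [7, 6, 2]
r3 m[φ1→slip] = [1, 0, 5]
r3 m[φ1→snow] = [4, 10, 9]
r3 m[φ2→slip] = [6, 3, 2]
r3 m[φ2→cld] = [8, 4, 8]
r3 m[φ3→sprk] = [1, 1, 6]
r3 m[φ3→wind] = [2, 5, 2]
r3 m[φ4→cld] = [9, 2, 2]
r3 m[sprk→φ0] = [1, 1, 6]
r3 m[sprk→φ3] = [3, 1, 3]
r3 m[slip→φ0] = [5, 1, 5]
r3 m[slip→φ1] = [10, 4, 1]
r3 m[slip→φ2] = [7, 3, 6]
r3 m[cld→φ2] = [9, 2, 2]
r3 m[cld→φ4] = [3, 0, 5]
r3 m[wind→φ3] = [0, 0, 0]
r3 m[snow→φ1] = [0, 0, 0]
r4 m[φ0→sprk] = [8, 6, 4]
r4 m[φ0→slip] = [7, 6, 2]
r4 m[φ1→slip] = [1, 0, 5]
r4 m[φ1→snow] = [4, 10, 9]
r4 m[φ2→slip] = [6, 3, 2]
r4 m[φ2→cld] = [8, 4, 8]
r4 m[φ3→sprk] = [1, 1, 6]
r4 m[φ3→wind] = [2, 5, 2]
r4 m[φ4→cld] = [9, 2, 2]
r4 m[sprk→φ0] = [1, 1, 6]
r4 m[sprk→φ3] = [8, 6, 4]
r4 m[slip→φ0] = [7, 3, 7]
r4 m[slip→φ1] = [13, 9, 4]
r4 m[slip→φ2] = [8, 6, 7]
r4 m[cld→φ2] = [9, 2, 2]
r4 m[cld→φ4] = [8, 4, 8]
r4 m[wind→φ3] = [0, 0, 0]
r4 m[snow→φ1] = [0, 0, 0]
r5 m[φ0→sprk] = [10, 8, 6]
r5 m[φ0→slip] = [7, 6, 2]
r5 m[φ1→slip] = [1, 0, 5]
r5 m[φ1→snow] = [9, 13, 12]
r5 m[φ2→slip] = [6, 3, 2]
r5 m[φ2→cld] = [10, 7, 11]
r5 m[φ3→sprk] = [1, 1, 6]
r5 m[φ3→wind] = [7, 10, 7]
r5 m[φ4→cld] = [9, 2, 2]
r5 m[sprk→φ0] = [1, 1, 6]
r5 m[sprk→φ3] = [8, 6, 4]
r5 m[slip→φ0] = [7, 3, 7]
r5 m[slip→φ1] = [13, 9, 4]
r5 m[slip→φ2] = [8, 6, 7]
r5 m[cld→φ2] = [9, 2, 2]
r5 m[cld→φ4] = [8, 4, 8]
r5 m[wind→φ3] = [0, 0, 0]
r5 m[snow→φ1] = [0, 0, 0]
r6 m[φ0→sprk] = [10, 8, 6]
r6 m[φ0→slip] = [7, 6, 2]
r6 m[φ1→slip] = [1, 0, 5]
r6 m[φ1→snow] = [9, 13, 12]
r6 m[φ2→slip] = [6, 3, 2]
r6 m[φ2→cld] = [10, 7, 11]
r6 m[φ3→sprk] = [1, 1, 6]
r6 m[φ3→wind] = [7, 10, 7]
r6 m[φ4→cld] = [9, 2, 2]
r6 m[sprk→φ0] = [1, 1, 6]
r6 m[sprk→φ3] = [10, 8, 6]
r6 m[slip→φ0] = [7, 3, 7]
r6 m[slip→φ1] = [13, 9, 4]
r6 m[slip→φ2] = [8, 6, 7]
r6 m[cld→φ2] = [9, 2, 2]
r6 m[cld→φ4] = [10, 7, 11]
r6 m[wind→φ3] = [0, 0, 0]
r6 m[snow→φ1] = [0, 0, 0]
r7 m[φ0→sprk] = [10, 8, 6]
r7 m[φ0→slip] = [7, 6, 2]
r7 m[φ1→slip] = [1, 0, 5]
r7 m[φ1→snow] = [9, 13, 12]
r7 m[φ2→slip] = [6, 3, 2]
r7 m[φ2→cld] = [10, 7, 11]
r7 m[φ3→sprk] = [1, 1, 6]
r7 m[φ3→wind] = [9, 12, 9]
r7 m[φ4→cld] = [9, 2, 2]
r7 m[sprk→φ0] = [1, 1, 6]
r7 m[sprk→φ3] = [10, 8, 6]
r7 m[slip→φ0] = [7, 3, 7]
r7 m[slip→φ1] = [13, 9, 4]
r7 m[slip→φ2] = [8, 6, 7]
r7 m[cld→φ2] = [9, 2, 2]
r7 m[cld→φ4] = [10, 7, 11]
r7 m[wind→φ3] = [0, 0, 0]
r7 m[snow→φ1] = [0, 0, 0]
r8 m[φ0→sprk] = [10, 8, 6]
r8 m[φ0→slip] = [7, 6, 2]
r8 m[φ1→slip] = [1, 0, 5]
r8 m[φ1→snow] = [9, 13, 12]
r8 m[φ2→slip] = [6, 3, 2]
r8 m[φ2→cld] = [10, 7, 11]
r8 m[φ3→sprk] = [1, 1, 6]
r8 m[φ3→wind] = [9, 12, 9]
r8 m[φ4→cld] = [9, 2, 2]
r8 m[sprk→φ0] = [1, 1, 6]
r8 m[sprk→φ3] = [10, 8, 6]
r8 m[slip→φ0] = [7, 3, 7]
r8 m[slip→φ1] = [13, 9, 4]
r8 m[slip→φ2] = [8, 6, 7]
r8 m[cld→φ2] = [9, 2, 2]
r8 m[cld→φ4] = [10, 7, 11]
r8 m[wind→φ3] = [0, 0, 0]
r8 m[snow→φ1] = [0, 0, 0]
fixed point reached at round 8
traceback from sprk: (sprk=1, slip=1, cld=1, wind=0, snow=0), score=9

assignment: (sprk=1, slip=1, cld=1, wind=0, snow=0); score = 9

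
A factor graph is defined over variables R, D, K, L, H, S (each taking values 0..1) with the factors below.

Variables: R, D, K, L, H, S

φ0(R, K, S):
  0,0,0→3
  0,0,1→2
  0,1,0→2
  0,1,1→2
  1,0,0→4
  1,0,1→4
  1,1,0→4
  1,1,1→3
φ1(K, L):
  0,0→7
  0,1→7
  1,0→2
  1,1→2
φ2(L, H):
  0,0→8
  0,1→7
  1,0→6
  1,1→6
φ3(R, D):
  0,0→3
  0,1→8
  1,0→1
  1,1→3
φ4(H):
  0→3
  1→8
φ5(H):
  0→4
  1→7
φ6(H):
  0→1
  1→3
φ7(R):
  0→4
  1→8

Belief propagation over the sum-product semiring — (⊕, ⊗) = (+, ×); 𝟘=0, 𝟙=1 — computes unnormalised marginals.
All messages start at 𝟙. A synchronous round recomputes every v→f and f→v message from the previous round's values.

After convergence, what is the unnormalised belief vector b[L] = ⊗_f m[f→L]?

init: all messages = 𝟙 over 2 values
r1 m[φ0→R] = [9, 15]
r1 m[φ0→K] = [13, 11]
r1 m[φ0→S] = [13, 11]
r1 m[φ1→K] = [14, 4]
r1 m[φ1→L] = [9, 9]
r1 m[φ2→L] = [15, 12]
r1 m[φ2→H] = [14, 13]
r1 m[φ3→R] = [11, 4]
r1 m[φ3→D] = [4, 11]
r1 m[φ4→H] = [3, 8]
r1 m[φ5→H] = [4, 7]
r1 m[φ6→H] = [1, 3]
r1 m[φ7→R] = [4, 8]
r1 m[R→φ0] = [1, 1]
r1 m[R→φ3] = [1, 1]
r1 m[R→φ7] = [1, 1]
r1 m[D→φ3] = [1, 1]
r1 m[K→φ0] = [1, 1]
r1 m[K→φ1] = [1, 1]
r1 m[L→φ1] = [1, 1]
r1 m[L→φ2] = [1, 1]
r1 m[H→φ2] = [1, 1]
r1 m[H→φ4] = [1, 1]
r1 m[H→φ5] = [1, 1]
r1 m[H→φ6] = [1, 1]
r1 m[S→φ0] = [1, 1]
r2 m[φ0→R] = [9, 15]
r2 m[φ0→K] = [13, 11]
r2 m[φ0→S] = [13, 11]
r2 m[φ1→K] = [14, 4]
r2 m[φ1→L] = [9, 9]
r2 m[φ2→L] = [15, 12]
r2 m[φ2→H] = [14, 13]
r2 m[φ3→R] = [11, 4]
r2 m[φ3→D] = [4, 11]
r2 m[φ4→H] = [3, 8]
r2 m[φ5→H] = [4, 7]
r2 m[φ6→H] = [1, 3]
r2 m[φ7→R] = [4, 8]
r2 m[R→φ0] = [44, 32]
r2 m[R→φ3] = [36, 120]
r2 m[R→φ7] = [99, 60]
r2 m[D→φ3] = [1, 1]
r2 m[K→φ0] = [14, 4]
r2 m[K→φ1] = [13, 11]
r2 m[L→φ1] = [15, 12]
r2 m[L→φ2] = [9, 9]
r2 m[H→φ2] = [12, 168]
r2 m[H→φ4] = [56, 273]
r2 m[H→φ5] = [42, 312]
r2 m[H→φ6] = [168, 728]
r2 m[S→φ0] = [1, 1]
r3 m[φ0→R] = [86, 140]
r3 m[φ0→K] = [476, 400]
r3 m[φ0→S] = [4504, 3760]
r3 m[φ1→K] = [189, 54]
r3 m[φ1→L] = [113, 113]
r3 m[φ2→L] = [1272, 1080]
r3 m[φ2→H] = [126, 117]
r3 m[φ3→R] = [11, 4]
r3 m[φ3→D] = [228, 648]
r3 m[φ4→H] = [3, 8]
r3 m[φ5→H] = [4, 7]
r3 m[φ6→H] = [1, 3]
r3 m[φ7→R] = [4, 8]
r3 m[R→φ0] = [44, 32]
r3 m[R→φ3] = [36, 120]
r3 m[R→φ7] = [99, 60]
r3 m[D→φ3] = [1, 1]
r3 m[K→φ0] = [14, 4]
r3 m[K→φ1] = [13, 11]
r3 m[L→φ1] = [15, 12]
r3 m[L→φ2] = [9, 9]
r3 m[H→φ2] = [12, 168]
r3 m[H→φ4] = [56, 273]
r3 m[H→φ5] = [42, 312]
r3 m[H→φ6] = [168, 728]
r3 m[S→φ0] = [1, 1]
r4 m[φ0→R] = [86, 140]
r4 m[φ0→K] = [476, 400]
r4 m[φ0→S] = [4504, 3760]
r4 m[φ1→K] = [189, 54]
r4 m[φ1→L] = [113, 113]
r4 m[φ2→L] = [1272, 1080]
r4 m[φ2→H] = [126, 117]
r4 m[φ3→R] = [11, 4]
r4 m[φ3→D] = [228, 648]
r4 m[φ4→H] = [3, 8]
r4 m[φ5→H] = [4, 7]
r4 m[φ6→H] = [1, 3]
r4 m[φ7→R] = [4, 8]
r4 m[R→φ0] = [44, 32]
r4 m[R→φ3] = [344, 1120]
r4 m[R→φ7] = [946, 560]
r4 m[D→φ3] = [1, 1]
r4 m[K→φ0] = [189, 54]
r4 m[K→φ1] = [476, 400]
r4 m[L→φ1] = [1272, 1080]
r4 m[L→φ2] = [113, 113]
r4 m[H→φ2] = [12, 168]
r4 m[H→φ4] = [504, 2457]
r4 m[H→φ5] = [378, 2808]
r4 m[H→φ6] = [1512, 6552]
r4 m[S→φ0] = [1, 1]
r5 m[φ0→R] = [1161, 1890]
r5 m[φ0→K] = [476, 400]
r5 m[φ0→S] = [60804, 50760]
r5 m[φ1→K] = [16464, 4704]
r5 m[φ1→L] = [4132, 4132]
r5 m[φ2→L] = [1272, 1080]
r5 m[φ2→H] = [1582, 1469]
r5 m[φ3→R] = [11, 4]
r5 m[φ3→D] = [2152, 6112]
r5 m[φ4→H] = [3, 8]
r5 m[φ5→H] = [4, 7]
r5 m[φ6→H] = [1, 3]
r5 m[φ7→R] = [4, 8]
r5 m[R→φ0] = [44, 32]
r5 m[R→φ3] = [344, 1120]
r5 m[R→φ7] = [946, 560]
r5 m[D→φ3] = [1, 1]
r5 m[K→φ0] = [189, 54]
r5 m[K→φ1] = [476, 400]
r5 m[L→φ1] = [1272, 1080]
r5 m[L→φ2] = [113, 113]
r5 m[H→φ2] = [12, 168]
r5 m[H→φ4] = [504, 2457]
r5 m[H→φ5] = [378, 2808]
r5 m[H→φ6] = [1512, 6552]
r5 m[S→φ0] = [1, 1]
r6 m[φ0→R] = [1161, 1890]
r6 m[φ0→K] = [476, 400]
r6 m[φ0→S] = [60804, 50760]
r6 m[φ1→K] = [16464, 4704]
r6 m[φ1→L] = [4132, 4132]
r6 m[φ2→L] = [1272, 1080]
r6 m[φ2→H] = [1582, 1469]
r6 m[φ3→R] = [11, 4]
r6 m[φ3→D] = [2152, 6112]
r6 m[φ4→H] = [3, 8]
r6 m[φ5→H] = [4, 7]
r6 m[φ6→H] = [1, 3]
r6 m[φ7→R] = [4, 8]
r6 m[R→φ0] = [44, 32]
r6 m[R→φ3] = [4644, 15120]
r6 m[R→φ7] = [12771, 7560]
r6 m[D→φ3] = [1, 1]
r6 m[K→φ0] = [16464, 4704]
r6 m[K→φ1] = [476, 400]
r6 m[L→φ1] = [1272, 1080]
r6 m[L→φ2] = [4132, 4132]
r6 m[H→φ2] = [12, 168]
r6 m[H→φ4] = [6328, 30849]
r6 m[H→φ5] = [4746, 35256]
r6 m[H→φ6] = [18984, 82264]
r6 m[S→φ0] = [1, 1]
r7 m[φ0→R] = [101136, 164640]
r7 m[φ0→K] = [476, 400]
r7 m[φ0→S] = [5296704, 4421760]
r7 m[φ1→K] = [16464, 4704]
r7 m[φ1→L] = [4132, 4132]
r7 m[φ2→L] = [1272, 1080]
r7 m[φ2→H] = [57848, 53716]
r7 m[φ3→R] = [11, 4]
r7 m[φ3→D] = [29052, 82512]
r7 m[φ4→H] = [3, 8]
r7 m[φ5→H] = [4, 7]
r7 m[φ6→H] = [1, 3]
r7 m[φ7→R] = [4, 8]
r7 m[R→φ0] = [44, 32]
r7 m[R→φ3] = [4644, 15120]
r7 m[R→φ7] = [12771, 7560]
r7 m[D→φ3] = [1, 1]
r7 m[K→φ0] = [16464, 4704]
r7 m[K→φ1] = [476, 400]
r7 m[L→φ1] = [1272, 1080]
r7 m[L→φ2] = [4132, 4132]
r7 m[H→φ2] = [12, 168]
r7 m[H→φ4] = [6328, 30849]
r7 m[H→φ5] = [4746, 35256]
r7 m[H→φ6] = [18984, 82264]
r7 m[S→φ0] = [1, 1]
r8 m[φ0→R] = [101136, 164640]
r8 m[φ0→K] = [476, 400]
r8 m[φ0→S] = [5296704, 4421760]
r8 m[φ1→K] = [16464, 4704]
r8 m[φ1→L] = [4132, 4132]
r8 m[φ2→L] = [1272, 1080]
r8 m[φ2→H] = [57848, 53716]
r8 m[φ3→R] = [11, 4]
r8 m[φ3→D] = [29052, 82512]
r8 m[φ4→H] = [3, 8]
r8 m[φ5→H] = [4, 7]
r8 m[φ6→H] = [1, 3]
r8 m[φ7→R] = [4, 8]
r8 m[R→φ0] = [44, 32]
r8 m[R→φ3] = [404544, 1317120]
r8 m[R→φ7] = [1112496, 658560]
r8 m[D→φ3] = [1, 1]
r8 m[K→φ0] = [16464, 4704]
r8 m[K→φ1] = [476, 400]
r8 m[L→φ1] = [1272, 1080]
r8 m[L→φ2] = [4132, 4132]
r8 m[H→φ2] = [12, 168]
r8 m[H→φ4] = [231392, 1128036]
r8 m[H→φ5] = [173544, 1289184]
r8 m[H→φ6] = [694176, 3008096]
r8 m[S→φ0] = [1, 1]
r9 m[φ0→R] = [101136, 164640]
r9 m[φ0→K] = [476, 400]
r9 m[φ0→S] = [5296704, 4421760]
r9 m[φ1→K] = [16464, 4704]
r9 m[φ1→L] = [4132, 4132]
r9 m[φ2→L] = [1272, 1080]
r9 m[φ2→H] = [57848, 53716]
r9 m[φ3→R] = [11, 4]
r9 m[φ3→D] = [2530752, 7187712]
r9 m[φ4→H] = [3, 8]
r9 m[φ5→H] = [4, 7]
r9 m[φ6→H] = [1, 3]
r9 m[φ7→R] = [4, 8]
r9 m[R→φ0] = [44, 32]
r9 m[R→φ3] = [404544, 1317120]
r9 m[R→φ7] = [1112496, 658560]
r9 m[D→φ3] = [1, 1]
r9 m[K→φ0] = [16464, 4704]
r9 m[K→φ1] = [476, 400]
r9 m[L→φ1] = [1272, 1080]
r9 m[L→φ2] = [4132, 4132]
r9 m[H→φ2] = [12, 168]
r9 m[H→φ4] = [231392, 1128036]
r9 m[H→φ5] = [173544, 1289184]
r9 m[H→φ6] = [694176, 3008096]
r9 m[S→φ0] = [1, 1]
r10 m[φ0→R] = [101136, 164640]
r10 m[φ0→K] = [476, 400]
r10 m[φ0→S] = [5296704, 4421760]
r10 m[φ1→K] = [16464, 4704]
r10 m[φ1→L] = [4132, 4132]
r10 m[φ2→L] = [1272, 1080]
r10 m[φ2→H] = [57848, 53716]
r10 m[φ3→R] = [11, 4]
r10 m[φ3→D] = [2530752, 7187712]
r10 m[φ4→H] = [3, 8]
r10 m[φ5→H] = [4, 7]
r10 m[φ6→H] = [1, 3]
r10 m[φ7→R] = [4, 8]
r10 m[R→φ0] = [44, 32]
r10 m[R→φ3] = [404544, 1317120]
r10 m[R→φ7] = [1112496, 658560]
r10 m[D→φ3] = [1, 1]
r10 m[K→φ0] = [16464, 4704]
r10 m[K→φ1] = [476, 400]
r10 m[L→φ1] = [1272, 1080]
r10 m[L→φ2] = [4132, 4132]
r10 m[H→φ2] = [12, 168]
r10 m[H→φ4] = [231392, 1128036]
r10 m[H→φ5] = [173544, 1289184]
r10 m[H→φ6] = [694176, 3008096]
r10 m[S→φ0] = [1, 1]
fixed point reached at round 10
b[L] = ⊗ incoming = [5255904, 4462560]

b[L] = [5255904, 4462560]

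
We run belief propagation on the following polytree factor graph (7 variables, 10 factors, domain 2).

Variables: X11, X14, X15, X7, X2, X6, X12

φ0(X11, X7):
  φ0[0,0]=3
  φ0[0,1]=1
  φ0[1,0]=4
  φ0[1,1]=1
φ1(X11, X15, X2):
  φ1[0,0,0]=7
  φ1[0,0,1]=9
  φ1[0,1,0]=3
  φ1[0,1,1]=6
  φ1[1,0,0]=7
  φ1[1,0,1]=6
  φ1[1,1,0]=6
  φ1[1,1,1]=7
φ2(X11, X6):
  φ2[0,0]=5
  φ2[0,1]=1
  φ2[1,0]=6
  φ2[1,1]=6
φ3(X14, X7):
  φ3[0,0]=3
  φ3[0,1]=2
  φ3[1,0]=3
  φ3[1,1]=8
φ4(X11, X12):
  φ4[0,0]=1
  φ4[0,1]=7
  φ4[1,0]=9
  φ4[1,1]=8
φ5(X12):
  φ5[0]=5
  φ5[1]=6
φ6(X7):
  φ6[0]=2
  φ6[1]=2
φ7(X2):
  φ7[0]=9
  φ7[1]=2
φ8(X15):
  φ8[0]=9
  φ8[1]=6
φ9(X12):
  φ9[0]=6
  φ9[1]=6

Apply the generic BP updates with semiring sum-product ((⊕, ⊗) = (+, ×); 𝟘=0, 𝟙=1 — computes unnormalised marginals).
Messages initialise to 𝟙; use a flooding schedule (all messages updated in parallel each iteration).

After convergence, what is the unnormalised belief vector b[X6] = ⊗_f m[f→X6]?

b[X6] = [322598592, 261767808]

init: all messages = 𝟙 over 2 values
r1 m[φ0→X11] = [4, 5]
r1 m[φ0→X7] = [7, 2]
r1 m[φ1→X11] = [25, 26]
r1 m[φ1→X15] = [29, 22]
r1 m[φ1→X2] = [23, 28]
r1 m[φ2→X11] = [6, 12]
r1 m[φ2→X6] = [11, 7]
r1 m[φ3→X14] = [5, 11]
r1 m[φ3→X7] = [6, 10]
r1 m[φ4→X11] = [8, 17]
r1 m[φ4→X12] = [10, 15]
r1 m[φ5→X12] = [5, 6]
r1 m[φ6→X7] = [2, 2]
r1 m[φ7→X2] = [9, 2]
r1 m[φ8→X15] = [9, 6]
r1 m[φ9→X12] = [6, 6]
r1 m[X11→φ0] = [1, 1]
r1 m[X11→φ1] = [1, 1]
r1 m[X11→φ2] = [1, 1]
r1 m[X11→φ4] = [1, 1]
r1 m[X14→φ3] = [1, 1]
r1 m[X15→φ1] = [1, 1]
r1 m[X15→φ8] = [1, 1]
r1 m[X7→φ0] = [1, 1]
r1 m[X7→φ3] = [1, 1]
r1 m[X7→φ6] = [1, 1]
r1 m[X2→φ1] = [1, 1]
r1 m[X2→φ7] = [1, 1]
r1 m[X6→φ2] = [1, 1]
r1 m[X12→φ4] = [1, 1]
r1 m[X12→φ5] = [1, 1]
r1 m[X12→φ9] = [1, 1]
r2 m[φ0→X11] = [4, 5]
r2 m[φ0→X7] = [7, 2]
r2 m[φ1→X11] = [25, 26]
r2 m[φ1→X15] = [29, 22]
r2 m[φ1→X2] = [23, 28]
r2 m[φ2→X11] = [6, 12]
r2 m[φ2→X6] = [11, 7]
r2 m[φ3→X14] = [5, 11]
r2 m[φ3→X7] = [6, 10]
r2 m[φ4→X11] = [8, 17]
r2 m[φ4→X12] = [10, 15]
r2 m[φ5→X12] = [5, 6]
r2 m[φ6→X7] = [2, 2]
r2 m[φ7→X2] = [9, 2]
r2 m[φ8→X15] = [9, 6]
r2 m[φ9→X12] = [6, 6]
r2 m[X11→φ0] = [1200, 5304]
r2 m[X11→φ1] = [192, 1020]
r2 m[X11→φ2] = [800, 2210]
r2 m[X11→φ4] = [600, 1560]
r2 m[X14→φ3] = [1, 1]
r2 m[X15→φ1] = [9, 6]
r2 m[X15→φ8] = [29, 22]
r2 m[X7→φ0] = [12, 20]
r2 m[X7→φ3] = [14, 4]
r2 m[X7→φ6] = [42, 20]
r2 m[X2→φ1] = [9, 2]
r2 m[X2→φ7] = [23, 28]
r2 m[X6→φ2] = [1, 1]
r2 m[X12→φ4] = [30, 36]
r2 m[X12→φ5] = [60, 90]
r2 m[X12→φ9] = [50, 90]
r3 m[φ0→X11] = [56, 68]
r3 m[φ0→X7] = [24816, 6504]
r3 m[φ1→X11] = [963, 1083]
r3 m[φ1→X15] = [92052, 76848]
r3 m[φ1→X2] = [116532, 120384]
r3 m[φ2→X11] = [6, 12]
r3 m[φ2→X6] = [17260, 14060]
r3 m[φ3→X14] = [50, 74]
r3 m[φ3→X7] = [6, 10]
r3 m[φ4→X11] = [282, 558]
r3 m[φ4→X12] = [14640, 16680]
r3 m[φ5→X12] = [5, 6]
r3 m[φ6→X7] = [2, 2]
r3 m[φ7→X2] = [9, 2]
r3 m[φ8→X15] = [9, 6]
r3 m[φ9→X12] = [6, 6]
r3 m[X11→φ0] = [1200, 5304]
r3 m[X11→φ1] = [192, 1020]
r3 m[X11→φ2] = [800, 2210]
r3 m[X11→φ4] = [600, 1560]
r3 m[X14→φ3] = [1, 1]
r3 m[X15→φ1] = [9, 6]
r3 m[X15→φ8] = [29, 22]
r3 m[X7→φ0] = [12, 20]
r3 m[X7→φ3] = [14, 4]
r3 m[X7→φ6] = [42, 20]
r3 m[X2→φ1] = [9, 2]
r3 m[X2→φ7] = [23, 28]
r3 m[X6→φ2] = [1, 1]
r3 m[X12→φ4] = [30, 36]
r3 m[X12→φ5] = [60, 90]
r3 m[X12→φ9] = [50, 90]
r4 m[φ0→X11] = [56, 68]
r4 m[φ0→X7] = [24816, 6504]
r4 m[φ1→X11] = [963, 1083]
r4 m[φ1→X15] = [92052, 76848]
r4 m[φ1→X2] = [116532, 120384]
r4 m[φ2→X11] = [6, 12]
r4 m[φ2→X6] = [17260, 14060]
r4 m[φ3→X14] = [50, 74]
r4 m[φ3→X7] = [6, 10]
r4 m[φ4→X11] = [282, 558]
r4 m[φ4→X12] = [14640, 16680]
r4 m[φ5→X12] = [5, 6]
r4 m[φ6→X7] = [2, 2]
r4 m[φ7→X2] = [9, 2]
r4 m[φ8→X15] = [9, 6]
r4 m[φ9→X12] = [6, 6]
r4 m[X11→φ0] = [1629396, 7251768]
r4 m[X11→φ1] = [94752, 455328]
r4 m[X11→φ2] = [15207696, 41093352]
r4 m[X11→φ4] = [323568, 883728]
r4 m[X14→φ3] = [1, 1]
r4 m[X15→φ1] = [9, 6]
r4 m[X15→φ8] = [92052, 76848]
r4 m[X7→φ0] = [12, 20]
r4 m[X7→φ3] = [49632, 13008]
r4 m[X7→φ6] = [148896, 65040]
r4 m[X2→φ1] = [9, 2]
r4 m[X2→φ7] = [116532, 120384]
r4 m[X6→φ2] = [1, 1]
r4 m[X12→φ4] = [30, 36]
r4 m[X12→φ5] = [87840, 100080]
r4 m[X12→φ9] = [73200, 100080]
r5 m[φ0→X11] = [56, 68]
r5 m[φ0→X7] = [33895260, 8881164]
r5 m[φ1→X11] = [963, 1083]
r5 m[φ1→X15] = [41824512, 34657632]
r5 m[φ1→X2] = [52752384, 54797472]
r5 m[φ2→X11] = [6, 12]
r5 m[φ2→X6] = [322598592, 261767808]
r5 m[φ3→X14] = [174912, 252960]
r5 m[φ3→X7] = [6, 10]
r5 m[φ4→X11] = [282, 558]
r5 m[φ4→X12] = [8277120, 9334800]
r5 m[φ5→X12] = [5, 6]
r5 m[φ6→X7] = [2, 2]
r5 m[φ7→X2] = [9, 2]
r5 m[φ8→X15] = [9, 6]
r5 m[φ9→X12] = [6, 6]
r5 m[X11→φ0] = [1629396, 7251768]
r5 m[X11→φ1] = [94752, 455328]
r5 m[X11→φ2] = [15207696, 41093352]
r5 m[X11→φ4] = [323568, 883728]
r5 m[X14→φ3] = [1, 1]
r5 m[X15→φ1] = [9, 6]
r5 m[X15→φ8] = [92052, 76848]
r5 m[X7→φ0] = [12, 20]
r5 m[X7→φ3] = [49632, 13008]
r5 m[X7→φ6] = [148896, 65040]
r5 m[X2→φ1] = [9, 2]
r5 m[X2→φ7] = [116532, 120384]
r5 m[X6→φ2] = [1, 1]
r5 m[X12→φ4] = [30, 36]
r5 m[X12→φ5] = [87840, 100080]
r5 m[X12→φ9] = [73200, 100080]
r6 m[φ0→X11] = [56, 68]
r6 m[φ0→X7] = [33895260, 8881164]
r6 m[φ1→X11] = [963, 1083]
r6 m[φ1→X15] = [41824512, 34657632]
r6 m[φ1→X2] = [52752384, 54797472]
r6 m[φ2→X11] = [6, 12]
r6 m[φ2→X6] = [322598592, 261767808]
r6 m[φ3→X14] = [174912, 252960]
r6 m[φ3→X7] = [6, 10]
r6 m[φ4→X11] = [282, 558]
r6 m[φ4→X12] = [8277120, 9334800]
r6 m[φ5→X12] = [5, 6]
r6 m[φ6→X7] = [2, 2]
r6 m[φ7→X2] = [9, 2]
r6 m[φ8→X15] = [9, 6]
r6 m[φ9→X12] = [6, 6]
r6 m[X11→φ0] = [1629396, 7251768]
r6 m[X11→φ1] = [94752, 455328]
r6 m[X11→φ2] = [15207696, 41093352]
r6 m[X11→φ4] = [323568, 883728]
r6 m[X14→φ3] = [1, 1]
r6 m[X15→φ1] = [9, 6]
r6 m[X15→φ8] = [41824512, 34657632]
r6 m[X7→φ0] = [12, 20]
r6 m[X7→φ3] = [67790520, 17762328]
r6 m[X7→φ6] = [203371560, 88811640]
r6 m[X2→φ1] = [9, 2]
r6 m[X2→φ7] = [52752384, 54797472]
r6 m[X6→φ2] = [1, 1]
r6 m[X12→φ4] = [30, 36]
r6 m[X12→φ5] = [49662720, 56008800]
r6 m[X12→φ9] = [41385600, 56008800]
r7 m[φ0→X11] = [56, 68]
r7 m[φ0→X7] = [33895260, 8881164]
r7 m[φ1→X11] = [963, 1083]
r7 m[φ1→X15] = [41824512, 34657632]
r7 m[φ1→X2] = [52752384, 54797472]
r7 m[φ2→X11] = [6, 12]
r7 m[φ2→X6] = [322598592, 261767808]
r7 m[φ3→X14] = [238896216, 345470184]
r7 m[φ3→X7] = [6, 10]
r7 m[φ4→X11] = [282, 558]
r7 m[φ4→X12] = [8277120, 9334800]
r7 m[φ5→X12] = [5, 6]
r7 m[φ6→X7] = [2, 2]
r7 m[φ7→X2] = [9, 2]
r7 m[φ8→X15] = [9, 6]
r7 m[φ9→X12] = [6, 6]
r7 m[X11→φ0] = [1629396, 7251768]
r7 m[X11→φ1] = [94752, 455328]
r7 m[X11→φ2] = [15207696, 41093352]
r7 m[X11→φ4] = [323568, 883728]
r7 m[X14→φ3] = [1, 1]
r7 m[X15→φ1] = [9, 6]
r7 m[X15→φ8] = [41824512, 34657632]
r7 m[X7→φ0] = [12, 20]
r7 m[X7→φ3] = [67790520, 17762328]
r7 m[X7→φ6] = [203371560, 88811640]
r7 m[X2→φ1] = [9, 2]
r7 m[X2→φ7] = [52752384, 54797472]
r7 m[X6→φ2] = [1, 1]
r7 m[X12→φ4] = [30, 36]
r7 m[X12→φ5] = [49662720, 56008800]
r7 m[X12→φ9] = [41385600, 56008800]
r8 m[φ0→X11] = [56, 68]
r8 m[φ0→X7] = [33895260, 8881164]
r8 m[φ1→X11] = [963, 1083]
r8 m[φ1→X15] = [41824512, 34657632]
r8 m[φ1→X2] = [52752384, 54797472]
r8 m[φ2→X11] = [6, 12]
r8 m[φ2→X6] = [322598592, 261767808]
r8 m[φ3→X14] = [238896216, 345470184]
r8 m[φ3→X7] = [6, 10]
r8 m[φ4→X11] = [282, 558]
r8 m[φ4→X12] = [8277120, 9334800]
r8 m[φ5→X12] = [5, 6]
r8 m[φ6→X7] = [2, 2]
r8 m[φ7→X2] = [9, 2]
r8 m[φ8→X15] = [9, 6]
r8 m[φ9→X12] = [6, 6]
r8 m[X11→φ0] = [1629396, 7251768]
r8 m[X11→φ1] = [94752, 455328]
r8 m[X11→φ2] = [15207696, 41093352]
r8 m[X11→φ4] = [323568, 883728]
r8 m[X14→φ3] = [1, 1]
r8 m[X15→φ1] = [9, 6]
r8 m[X15→φ8] = [41824512, 34657632]
r8 m[X7→φ0] = [12, 20]
r8 m[X7→φ3] = [67790520, 17762328]
r8 m[X7→φ6] = [203371560, 88811640]
r8 m[X2→φ1] = [9, 2]
r8 m[X2→φ7] = [52752384, 54797472]
r8 m[X6→φ2] = [1, 1]
r8 m[X12→φ4] = [30, 36]
r8 m[X12→φ5] = [49662720, 56008800]
r8 m[X12→φ9] = [41385600, 56008800]
fixed point reached at round 8
b[X6] = ⊗ incoming = [322598592, 261767808]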